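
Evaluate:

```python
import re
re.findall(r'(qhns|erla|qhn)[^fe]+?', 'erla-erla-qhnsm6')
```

['erla', 'erla', 'qhns']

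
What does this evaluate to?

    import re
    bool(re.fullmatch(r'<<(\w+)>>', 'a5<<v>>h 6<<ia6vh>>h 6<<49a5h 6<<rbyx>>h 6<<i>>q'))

False

`re.fullmatch` is like wrapping the pattern in `^…$` (in single-line mode).
Here there's no way to consume every character, so the call returns None, and `bool(None)` is False.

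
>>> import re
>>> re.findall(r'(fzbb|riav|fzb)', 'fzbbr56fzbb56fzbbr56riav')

Branches in `(...|...)` are attempted left-to-right; the first branch that allows the whole pattern to succeed is taken.
Matches: at [0:4] match 'fzbb', group 1 = 'fzbb'; at [7:11] match 'fzbb', group 1 = 'fzbb'; at [13:17] match 'fzbb', group 1 = 'fzbb'; at [20:24] match 'riav', group 1 = 'riav'.
Because there's exactly one group, `findall` drops the full match and keeps group 1 from each hit.

['fzbb', 'fzbb', 'fzbb', 'riav']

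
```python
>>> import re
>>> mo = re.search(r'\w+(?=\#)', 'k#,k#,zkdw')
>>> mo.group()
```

The positive lookaround only admits positions where the adjacent text matches; those characters stay outside the span.
Unlike `match`, `search` isn't anchored — it looks for the pattern anywhere in the string.
The match spans [0:1] → 'k'.

'k'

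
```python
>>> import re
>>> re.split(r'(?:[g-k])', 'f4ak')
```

['f4a', '']

Pattern: a character in [g-k] (non-capturing group).
Matches to split on: at [3:4] → 'k'.
`split` removes every match and returns the 2 fragments in between.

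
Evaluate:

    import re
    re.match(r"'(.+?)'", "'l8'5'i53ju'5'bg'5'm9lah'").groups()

('l8',)

The match spans [0:4] → "'l8'".
Captured: group 1 = 'l8'.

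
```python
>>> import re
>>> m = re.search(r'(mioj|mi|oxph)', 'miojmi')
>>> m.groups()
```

('mioj',)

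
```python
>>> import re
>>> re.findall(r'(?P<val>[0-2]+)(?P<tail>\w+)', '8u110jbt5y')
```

[('110', 'jbt5y')]

The pattern matches one or more of a character in [0-2] (captured as 'val'); then one or more of a word character (captured as 'tail').
Scanning left to right: at [2:10] match '110jbt5y', groups = ('110', 'jbt5y').
`findall` packs the 2 group values into a tuple for every match.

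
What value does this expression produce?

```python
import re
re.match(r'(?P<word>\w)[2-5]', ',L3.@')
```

This matches a word character (captured as 'word'); then a character in [2-5].
`re.match` won't scan ahead — the pattern has to work from the very first character.
Here the string doesn't start with a match, so the call returns None.

None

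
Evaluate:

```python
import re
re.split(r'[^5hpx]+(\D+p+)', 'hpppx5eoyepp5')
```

The pattern matches one or more of any character except [5hpx]; then one or more of a non-digit, then one or more of a literal 'p' (captured).
`re.split` interleaves the captured-group text with the surrounding fragments.

['hpppx5', 'pp', '5']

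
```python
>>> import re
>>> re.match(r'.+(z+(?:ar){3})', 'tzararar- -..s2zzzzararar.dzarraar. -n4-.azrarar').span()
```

`match` is anchored at position 0; if the pattern doesn't fit there, it returns None.
The match spans [0:25] → 'tzararar- -..s2zzzzararar'.

(0, 25)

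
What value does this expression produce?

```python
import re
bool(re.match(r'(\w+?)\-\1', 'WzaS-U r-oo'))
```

The backreference `\1` re-matches whatever the first group consumed, character for character.
With `match`, the pattern is implicitly anchored at the beginning.
Here the string doesn't start with a match, so the call returns None, and `bool(None)` is False.

False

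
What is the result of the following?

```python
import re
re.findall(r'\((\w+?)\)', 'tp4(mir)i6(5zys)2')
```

['mir', '5zys']

Walking the string: at [3:8] match '(mir)', group 1 = 'mir'; at [10:16] match '(5zys)', group 1 = '5zys'.
Because there's exactly one group, `findall` drops the full match and keeps group 1 from each hit.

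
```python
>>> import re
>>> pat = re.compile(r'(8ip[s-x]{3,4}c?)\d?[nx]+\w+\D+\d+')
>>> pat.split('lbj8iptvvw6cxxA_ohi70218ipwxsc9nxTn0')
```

Pattern: the literal '8ip', then 3 to 4 of a character in [s-x], then optionally the literal 'c' (captured); then optionally a digit; then one or more of one of [nx]; then one or more of a word character, then one or more of a non-digit, then one or more of a digit.
Matches to split on: at [23:36] → '8ipwxsc9nxTn0'.
The group in the pattern means `split` returns the separators' captures alongside the pieces.

['lbj8iptvvw6cxxA_ohi7021', '8ipwxsc', '']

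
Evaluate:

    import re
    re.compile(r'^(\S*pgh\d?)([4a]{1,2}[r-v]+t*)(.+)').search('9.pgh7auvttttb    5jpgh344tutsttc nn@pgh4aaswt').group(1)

'9.pgh7'

The pattern matches anchored at the start of the string; then zero or more of a non-whitespace character, then the literal 'pgh', then optionally a digit (captured); then 1 to 2 of one of [4a], then one or more of a character in [r-v], then zero or more of a literal 't' (captured); then one or more of any character (captured).
`search` walks the string left to right and returns the first match it finds.
The match spans [0:46] → '9.pgh7auvttttb    5jpgh344tutsttc nn@pgh4aaswt'.
Captured: group 1 = '9.pgh7', group 2 = 'auvtttt', group 3 = 'b    5jpgh344tutsttc nn@pgh4aaswt'.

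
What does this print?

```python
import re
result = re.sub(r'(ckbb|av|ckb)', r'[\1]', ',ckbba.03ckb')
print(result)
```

,[ckbb]a.03[ckb]

Alternation tries branches left to right and keeps the first one that lets the overall match succeed at that position.
Matches: at [1:5] → 'ckbb'; at [9:12] → 'ckb'.
Each match is replaced using the text its own group 1 captured.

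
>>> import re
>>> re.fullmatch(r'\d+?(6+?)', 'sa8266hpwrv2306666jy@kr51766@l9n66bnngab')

None

`fullmatch` succeeds only if the pattern covers the string from start to end.
Here there's no way to consume every character, so the call returns None.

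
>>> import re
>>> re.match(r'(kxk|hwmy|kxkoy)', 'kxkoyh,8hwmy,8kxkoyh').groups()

('kxk',)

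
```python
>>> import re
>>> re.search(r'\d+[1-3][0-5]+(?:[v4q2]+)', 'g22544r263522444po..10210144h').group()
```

'22544'

The pattern matches one or more of a digit, then a character in [1-3], then one or more of a character in [0-5]; then one or more of one of [v4q2] (non-capturing group).
`re.search` tries every starting position until one works.
The match spans [1:6] → '22544'.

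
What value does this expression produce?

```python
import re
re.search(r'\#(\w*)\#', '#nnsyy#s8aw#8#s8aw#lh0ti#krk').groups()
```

('nnsyy',)

`re.search` tries every starting position until one works.
The match spans [0:7] → '#nnsyy#'.
Captured: group 1 = 'nnsyy'.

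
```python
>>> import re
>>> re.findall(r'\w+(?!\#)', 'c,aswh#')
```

['c', 'asw']

A negative assertion filters positions out without eating any characters.
Scanning left to right: at [0:1] → 'c'; at [2:5] → 'asw'.
Since nothing is captured, `findall` lists the 2 matched substrings directly.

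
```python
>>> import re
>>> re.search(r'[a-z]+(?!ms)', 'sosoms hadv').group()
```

'sosoms'

The negative lookahead/lookbehind blocks any match where the forbidden context is present.
The match spans [0:6] → 'sosoms'.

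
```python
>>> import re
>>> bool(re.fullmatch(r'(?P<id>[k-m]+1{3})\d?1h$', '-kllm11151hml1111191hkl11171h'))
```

False

The pattern matches one or more of a character in [k-m], then exactly 3 of the literal '1' (captured as 'id'); then optionally a digit, then the literal '1h'; then anchored at the end.
`fullmatch` succeeds only if the pattern covers the string from start to end.
Here there's no way to consume every character, so the call returns None, and `bool(None)` is False.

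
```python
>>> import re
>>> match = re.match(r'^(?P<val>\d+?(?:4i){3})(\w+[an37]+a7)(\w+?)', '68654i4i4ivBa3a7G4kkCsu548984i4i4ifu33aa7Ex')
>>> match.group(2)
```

Pattern: anchored at the start of the string; then one or more of a digit (lazy), then the literal '4i' repeated 3 times (captured as 'val'); then one or more of a word character, then one or more of one of [an37], then the literal 'a7' (captured); then one or more of a word character (lazy) (captured).
Because the quantifier is non-greedy, it stops expanding at the earliest point where the rest of the pattern can succeed.
`re.match` won't scan ahead — the pattern has to work from the very first character.
The match spans [0:42] → '68654i4i4ivBa3a7G4kkCsu548984i4i4ifu33aa7E'.
Captured: group 1 = '68654i4i4i', group 2 = 'vBa3a7G4kkCsu548984i4i4ifu33aa7', group 3 = 'E'.

'vBa3a7G4kkCsu548984i4i4ifu33aa7'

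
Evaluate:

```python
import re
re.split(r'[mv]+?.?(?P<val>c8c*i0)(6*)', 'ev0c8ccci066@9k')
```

The pattern matches one or more of one of [mv] (lazy), then optionally any character; then the literal 'c8', then zero or more of the literal 'c', then the literal 'i0' (captured as 'val'); then zero or more of a literal '6' (captured).
Matches to split on: at [1:12] → 'v0c8ccci066'.
The group in the pattern means `split` returns the separators' captures alongside the pieces.

['e', 'c8ccci0', '66', '@9k']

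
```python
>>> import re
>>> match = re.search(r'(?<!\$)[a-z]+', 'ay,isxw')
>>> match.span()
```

(0, 2)

`(?!…)`/`(?<!…)` only lets a position through if the neighbouring text does NOT match; no characters are consumed.
`search` walks the string left to right and returns the first match it finds.
The match spans [0:2] → 'ay'.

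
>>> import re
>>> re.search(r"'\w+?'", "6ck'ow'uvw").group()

"'ow'"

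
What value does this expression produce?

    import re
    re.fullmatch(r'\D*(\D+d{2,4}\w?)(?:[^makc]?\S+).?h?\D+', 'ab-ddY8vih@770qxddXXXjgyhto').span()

(0, 27)

This matches zero or more of a non-digit; then one or more of a non-digit, then 2 to 4 of the literal 'd', then optionally a word character (captured); then optionally any character except [makc], then one or more of a non-whitespace character (non-capturing group); then optionally any character, then optionally the literal 'h', then one or more of a non-digit.
`re.fullmatch` requires the pattern to consume the entire string.
The match spans [0:27] → 'ab-ddY8vih@770qxddXXXjgyhto'.
Captured: group 1 = '-ddY'.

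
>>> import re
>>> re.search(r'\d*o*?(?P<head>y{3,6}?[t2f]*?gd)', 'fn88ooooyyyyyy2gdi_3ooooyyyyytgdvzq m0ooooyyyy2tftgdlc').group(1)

'yyyyyy2gd'

The match spans [2:17] → '88ooooyyyyyy2gd'.
Captured: group 1 = 'yyyyyy2gd'.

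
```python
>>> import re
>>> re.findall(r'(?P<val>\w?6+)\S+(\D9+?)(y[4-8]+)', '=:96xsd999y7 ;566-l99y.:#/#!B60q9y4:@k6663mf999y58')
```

[('96', 'd999', 'y7'), ('566', 'f999', 'y58')]

This matches optionally a word character, then one or more of the literal '6' (captured as 'val'); then one or more of a non-whitespace character; then a non-digit, then one or more of a literal '9' (lazy) (captured); then a literal 'y', then one or more of a character in [4-8] (captured).
Matches: at [2:12] match '96xsd999y7', groups = ('96', 'd999', 'y7'); at [14:50] match '566-l99y.:#/#!B60q9y4:@k6663mf999y58', groups = ('566', 'f999', 'y58').
3 groups means each result is a tuple of 3 captured strings — 2 here.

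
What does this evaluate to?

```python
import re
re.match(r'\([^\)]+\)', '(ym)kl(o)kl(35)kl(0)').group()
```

'(ym)'

With `match`, the pattern is implicitly anchored at the beginning.
The match spans [0:4] → '(ym)'.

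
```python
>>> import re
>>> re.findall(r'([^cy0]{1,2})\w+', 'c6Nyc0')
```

This matches 1 to 2 of any character except [cy0] (captured); then one or more of a word character.
Scanning left to right: at [1:6] match '6Nyc0', group 1 = '6N'.
One capturing group, so `findall` returns just the captured substring from the one match — 1 in all.

['6N']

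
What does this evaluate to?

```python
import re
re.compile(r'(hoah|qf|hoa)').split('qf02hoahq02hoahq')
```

The regex engine tests alternatives in the order written; an earlier branch that matches wins even if a later one would match more.
Matches to split on: at [0:2] → 'qf'; at [4:8] → 'hoah'; at [11:15] → 'hoah'.
The group in the pattern means `split` returns the separators' captures alongside the pieces.

['', 'qf', '02', 'hoah', 'q02', 'hoah', 'q']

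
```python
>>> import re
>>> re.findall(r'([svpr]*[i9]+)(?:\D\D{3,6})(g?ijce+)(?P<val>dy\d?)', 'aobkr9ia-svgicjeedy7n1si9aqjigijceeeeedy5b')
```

The pattern matches zero or more of one of [svpr], then one or more of one of [i9] (captured); then a non-digit, then 3 to 6 of a non-digit (non-capturing group); then optionally the literal 'g', then the literal 'ijc', then one or more of the literal 'e' (captured); then the literal 'dy', then optionally a digit (captured as 'val').
Scanning left to right: at [22:41] match 'si9aqjigijceeeeedy5', groups = ('si9', 'ijceeeee', 'dy5').
Multiple groups make `findall` return tuples — one 3-tuple for the one match.

[('si9', 'ijceeeee', 'dy5')]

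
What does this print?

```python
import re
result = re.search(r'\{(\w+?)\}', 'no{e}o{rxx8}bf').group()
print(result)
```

{e}

`search` walks the string left to right and returns the first match it finds.
The match spans [2:5] → '{e}'.
Captured: group 1 = 'e'.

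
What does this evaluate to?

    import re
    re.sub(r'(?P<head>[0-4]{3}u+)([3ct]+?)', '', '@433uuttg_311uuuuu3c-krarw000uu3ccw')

This matches exactly 3 of a character in [0-4], then one or more of the literal 'u' (captured as 'head'); then one or more of one of [3ct] (lazy) (captured).
Matches: at [1:7] → '433uut'; at [10:19] → '311uuuuu3'; at [26:32] → '000uu3'.
Every occurrence is swapped for ''.

'@tg_c-krarwccw'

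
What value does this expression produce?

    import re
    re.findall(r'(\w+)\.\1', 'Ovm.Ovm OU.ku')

A backreference is literal: `\1` must see the identical characters the first group matched.
Scanning left to right: at [0:7] match 'Ovm.Ovm', group 1 = 'Ovm'.
One capturing group, so `findall` returns just the captured substring from the one match — 1 in all.

['Ovm']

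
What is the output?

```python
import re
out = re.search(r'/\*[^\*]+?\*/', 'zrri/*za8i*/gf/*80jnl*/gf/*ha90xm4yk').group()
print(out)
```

/*za8i*/

The match spans [4:12] → '/*za8i*/'.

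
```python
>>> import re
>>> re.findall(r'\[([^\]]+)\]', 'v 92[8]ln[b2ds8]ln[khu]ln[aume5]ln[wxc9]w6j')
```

['8', 'b2ds8', 'khu', 'aume5', 'wxc9']

Matches: at [4:7] match '[8]', group 1 = '8'; at [9:16] match '[b2ds8]', group 1 = 'b2ds8'; at [18:23] match '[khu]', group 1 = 'khu'; at [25:32] match '[aume5]', group 1 = 'aume5'; at [34:40] match '[wxc9]', group 1 = 'wxc9'.
`findall` collects group 1 from each match (5 total).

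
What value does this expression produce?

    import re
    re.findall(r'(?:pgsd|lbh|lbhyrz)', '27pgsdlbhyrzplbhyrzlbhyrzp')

['pgsd', 'lbh', 'lbh', 'lbh']

Alternation isn't longest-match — the leftmost alternative that fits at this position is chosen.
With no groups in the pattern, `findall` gives back each whole match — 4 here.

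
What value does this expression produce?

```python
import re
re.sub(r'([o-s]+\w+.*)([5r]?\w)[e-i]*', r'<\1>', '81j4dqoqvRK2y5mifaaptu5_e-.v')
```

'81j4d<qoqvRK2y5mifaaptu5_e-.>'

The pattern matches one or more of a character in [o-s], then one or more of a word character, then zero or more of any character (captured); then optionally one of [5r], then a word character (captured); then zero or more of a character in [e-i].
Matches: at [5:28] → 'qoqvRK2y5mifaaptu5_e-.v'.
`\1` in the replacement pulls in group 1's text for each match.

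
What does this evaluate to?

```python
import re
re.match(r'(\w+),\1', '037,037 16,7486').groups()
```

`\1` is not a pattern — it's the concrete string captured by group 1, re-applied verbatim.
`re.match` won't scan ahead — the pattern has to work from the very first character.
The match spans [0:7] → '037,037'.
Captured: group 1 = '037'.

('037',)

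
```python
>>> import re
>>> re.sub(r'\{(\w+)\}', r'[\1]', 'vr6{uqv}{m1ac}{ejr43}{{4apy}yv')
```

Matches: at [3:8] → '{uqv}'; at [8:14] → '{m1ac}'; at [14:21] → '{ejr43}'; at [22:28] → '{4apy}'.
The replacement refers to a captured group, so each match is rewritten using its own captured text.

'vr6[uqv][m1ac][ejr43]{[4apy]yv'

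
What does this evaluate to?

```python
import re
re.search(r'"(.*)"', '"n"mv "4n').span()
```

(0, 7)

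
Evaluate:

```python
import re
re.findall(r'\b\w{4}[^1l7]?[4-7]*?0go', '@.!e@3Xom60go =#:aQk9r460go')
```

['3Xom60go', 'aQk9r460go']

This matches a word boundary (`\b`, zero-width); then exactly 4 of a word character, then optionally any character except [1l7]; then zero or more of a character in [4-7] (lazy), then the literal '0go'.
Walking the string: at [5:13] → '3Xom60go'; at [17:27] → 'aQk9r460go'.
No capturing groups, so `findall` returns the 2 full match strings.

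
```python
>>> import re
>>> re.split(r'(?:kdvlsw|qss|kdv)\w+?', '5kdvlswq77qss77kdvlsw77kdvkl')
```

The regex engine tests alternatives in the order written; an earlier branch that matches wins even if a later one would match more.
Splitting on the pattern gives 5 pieces.

['5', '77', '7', '7', 'l']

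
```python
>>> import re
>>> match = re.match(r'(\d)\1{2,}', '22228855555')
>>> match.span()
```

(0, 4)

With `match`, the pattern is implicitly anchored at the beginning.
The match spans [0:4] → '2222'.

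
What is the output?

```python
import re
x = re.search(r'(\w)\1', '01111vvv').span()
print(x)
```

(1, 3)

After group 1 captures some text, `\1` only succeeds where that same text appears again.
The match spans [1:3] → '11'.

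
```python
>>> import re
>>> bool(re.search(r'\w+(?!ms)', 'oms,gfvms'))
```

A negative assertion filters positions out without eating any characters.
The match spans [0:3] → 'oms'.

True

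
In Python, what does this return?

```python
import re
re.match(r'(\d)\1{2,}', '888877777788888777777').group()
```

'8888'

The backreference `\1` re-matches whatever the first group consumed, character for character.
With `match`, the pattern is implicitly anchored at the beginning.
The match spans [0:4] → '8888'.
Captured: group 1 = '8'.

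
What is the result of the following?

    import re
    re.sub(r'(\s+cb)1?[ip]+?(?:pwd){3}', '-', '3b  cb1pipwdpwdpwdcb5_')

'3b-cb5_'

This matches one or more of whitespace, then the literal 'cb' (captured); then optionally the literal '1', then one or more of one of [ip] (lazy), then the literal 'pwd' repeated 3 times.
Matches: at [2:18] → '  cb1pipwdpwdpwd'.
`sub` substitutes '-' at each match site.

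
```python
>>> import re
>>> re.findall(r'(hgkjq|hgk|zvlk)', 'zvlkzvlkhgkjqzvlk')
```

['zvlk', 'zvlk', 'hgkjq', 'zvlk']

Alternation isn't longest-match — the leftmost alternative that fits at this position is chosen.
With a single group, `findall` returns only what that group captured — 4 items.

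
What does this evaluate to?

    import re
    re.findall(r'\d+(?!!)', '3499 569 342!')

A negative assertion filters positions out without eating any characters.
Walking the string: at [0:4] → '3499'; at [5:8] → '569'; at [9:11] → '34'.
Since nothing is captured, `findall` lists the 3 matched substrings directly.

['3499', '569', '34']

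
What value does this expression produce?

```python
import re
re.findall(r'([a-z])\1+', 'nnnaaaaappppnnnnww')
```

A backreference is literal: `\1` must see the identical characters the first group matched.
Scanning left to right: at [0:3] match 'nnn', group 1 = 'n'; at [3:8] match 'aaaaa', group 1 = 'a'; at [8:12] match 'pppp', group 1 = 'p'; at [12:16] match 'nnnn', group 1 = 'n'; at [16:18] match 'ww', group 1 = 'w'.
One capturing group, so `findall` returns just the captured substring from each match — 5 in all.

['n', 'a', 'p', 'n', 'w']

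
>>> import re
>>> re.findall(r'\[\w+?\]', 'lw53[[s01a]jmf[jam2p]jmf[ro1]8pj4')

With no groups in the pattern, `findall` gives back each whole match — 3 here.

['[s01a]', '[jam2p]', '[ro1]']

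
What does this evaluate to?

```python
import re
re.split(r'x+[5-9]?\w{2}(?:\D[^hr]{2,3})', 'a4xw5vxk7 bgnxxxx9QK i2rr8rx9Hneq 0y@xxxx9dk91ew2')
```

This matches one or more of a literal 'x', then optionally a character in [5-9]; then exactly 2 of a word character; then a non-digit, then 2 to 3 of any character except [hr] (non-capturing group).
Splitting on the pattern gives 5 pieces.

['a4', ' bgn', 'rr8r', 'y@', 'w2']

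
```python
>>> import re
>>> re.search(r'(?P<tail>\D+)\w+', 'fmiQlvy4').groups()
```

The match spans [0:8] → 'fmiQlvy4'.
Captured: group 1 = 'fmiQlvy'.

('fmiQlvy',)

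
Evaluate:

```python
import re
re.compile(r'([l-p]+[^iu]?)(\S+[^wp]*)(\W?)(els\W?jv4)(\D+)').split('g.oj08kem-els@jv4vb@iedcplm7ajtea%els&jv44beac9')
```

`re.split` interleaves the captured-group text with the surrounding fragments.

['g.', 'oj', '08kem-', '', 'els@jv4', 'vb@iedcplm', '7ajtea%els&jv44beac9']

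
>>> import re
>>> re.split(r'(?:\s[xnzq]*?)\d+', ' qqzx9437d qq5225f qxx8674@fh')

['', 'd', 'f', '@fh']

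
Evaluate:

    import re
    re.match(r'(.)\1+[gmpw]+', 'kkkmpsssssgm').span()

The backreference `\1` re-matches whatever the first group consumed, character for character.
`re.match` won't scan ahead — the pattern has to work from the very first character.
The match spans [0:5] → 'kkkmp'.
Captured: group 1 = 'k'.

(0, 5)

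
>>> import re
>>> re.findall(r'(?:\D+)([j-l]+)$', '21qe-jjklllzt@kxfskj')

['j']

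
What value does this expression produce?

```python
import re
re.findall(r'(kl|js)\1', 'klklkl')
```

['kl']

The backreference `\1` re-matches whatever the first group consumed, character for character.
Walking the string: at [0:4] match 'klkl', group 1 = 'kl'.
Because there's exactly one group, `findall` drops the full match and keeps group 1 from the one hit.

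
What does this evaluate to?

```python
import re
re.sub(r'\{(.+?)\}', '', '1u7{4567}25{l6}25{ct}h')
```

'1u72525h'

The `?` after the quantifier makes it lazy — it takes as little as possible before letting the rest of the pattern try.
Matches: at [3:9] → '{4567}'; at [11:15] → '{l6}'; at [17:21] → '{ct}'.
Each match is replaced by ''.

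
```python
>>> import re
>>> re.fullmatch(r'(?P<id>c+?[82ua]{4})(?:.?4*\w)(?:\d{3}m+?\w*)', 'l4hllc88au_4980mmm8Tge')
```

None

`re.fullmatch` is like wrapping the pattern in `^…$` (in single-line mode).
Here the pattern can't cover the whole string, so the call returns None.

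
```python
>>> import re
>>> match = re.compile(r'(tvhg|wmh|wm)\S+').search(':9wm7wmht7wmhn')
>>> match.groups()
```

`re.search` scans for the first position where the pattern succeeds.
The match spans [2:14] → 'wm7wmht7wmhn'.
Captured: group 1 = 'wm'.

('wm',)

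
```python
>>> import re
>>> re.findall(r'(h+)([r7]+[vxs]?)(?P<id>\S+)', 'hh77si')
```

Pattern: one or more of a literal 'h' (captured); then one or more of one of [r7], then optionally one of [vxs] (captured); then one or more of a non-whitespace character (captured as 'id').
Multiple groups make `findall` return tuples — one 3-tuple for the one match.

[('hh', '77s', 'i')]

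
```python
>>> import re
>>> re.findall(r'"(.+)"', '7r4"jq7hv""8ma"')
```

Because there's exactly one group, `findall` drops the full match and keeps group 1 from the one hit.

['jq7hv""8ma']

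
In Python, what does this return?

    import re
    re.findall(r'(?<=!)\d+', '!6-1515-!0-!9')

The lookaround is zero-width — it requires the adjacent text to match without consuming it, so the asserted text isn't part of the match.
Walking the string: at [1:2] → '6'; at [9:10] → '0'; at [12:13] → '9'.
Since nothing is captured, `findall` lists the 3 matched substrings directly.

['6', '0', '9']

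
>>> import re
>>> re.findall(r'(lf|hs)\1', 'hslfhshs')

`\1` has to match the exact text group 1 already captured.
Walking the string: at [4:8] match 'hshs', group 1 = 'hs'.
With a single group, `findall` returns only what that group captured — 1 item.

['hs']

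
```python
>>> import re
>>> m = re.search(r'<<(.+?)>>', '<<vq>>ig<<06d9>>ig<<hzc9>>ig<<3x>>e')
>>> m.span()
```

(0, 6)

Lazy quantifiers expand one character at a time until the remainder of the pattern can match.
The match spans [0:6] → '<<vq>>'.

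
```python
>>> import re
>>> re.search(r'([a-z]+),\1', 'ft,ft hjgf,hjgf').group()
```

After group 1 captures some text, `\1` only succeeds where that same text appears again.
The match spans [0:5] → 'ft,ft'.

'ft,ft'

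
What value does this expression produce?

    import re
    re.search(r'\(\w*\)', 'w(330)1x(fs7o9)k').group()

'(330)'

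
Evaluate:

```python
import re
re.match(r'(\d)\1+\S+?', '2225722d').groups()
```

The match spans [0:4] → '2225'.
Captured: group 1 = '2'.

('2',)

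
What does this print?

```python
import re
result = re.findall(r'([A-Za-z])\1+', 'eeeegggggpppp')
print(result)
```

After group 1 captures some text, `\1` only succeeds where that same text appears again.
Matches: at [0:4] match 'eeee', group 1 = 'e'; at [4:9] match 'ggggg', group 1 = 'g'; at [9:13] match 'pppp', group 1 = 'p'.
Because there's exactly one group, `findall` drops the full match and keeps group 1 from each hit.

['e', 'g', 'p']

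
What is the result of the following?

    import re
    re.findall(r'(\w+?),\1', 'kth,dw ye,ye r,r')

['ye', 'r']

`\1` is not a pattern — it's the concrete string captured by group 1, re-applied verbatim.
Walking the string: at [7:12] match 'ye,ye', group 1 = 'ye'; at [13:16] match 'r,r', group 1 = 'r'.
With a single group, `findall` returns only what that group captured — 2 items.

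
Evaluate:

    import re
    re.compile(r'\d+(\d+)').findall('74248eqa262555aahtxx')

['8', '5']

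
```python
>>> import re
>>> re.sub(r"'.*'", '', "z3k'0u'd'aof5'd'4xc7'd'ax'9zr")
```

'z3k9zr'

Matches: at [3:26] → "'0u'd'aof5'd'4xc7'd'ax'".
`sub` substitutes '' at each match site.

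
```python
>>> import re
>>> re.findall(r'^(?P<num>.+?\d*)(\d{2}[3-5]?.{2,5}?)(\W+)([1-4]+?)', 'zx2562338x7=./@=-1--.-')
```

This matches anchored at the start of the string; then one or more of any character (lazy), then zero or more of a digit (captured as 'num'); then exactly 2 of a digit, then optionally a character in [3-5], then 2 to 5 of any character (lazy) (captured); then one or more of a non-word character (captured); then one or more of a character in [1-4] (lazy) (captured).
4 groups means the one result is a tuple of 4 captured strings — 1 here.

[('zx25623', '38x7', '=./@=-', '1')]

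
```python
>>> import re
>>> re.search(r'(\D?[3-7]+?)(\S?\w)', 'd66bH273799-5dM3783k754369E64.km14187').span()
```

(0, 4)

The pattern matches optionally a non-digit, then one or more of a character in [3-7] (lazy) (captured); then optionally a non-whitespace character, then a word character (captured).
A `+?`/`*?`/`{m,n}?` starts at its minimum and grows only as far as needed for what follows to match.
`re.search` tries every starting position until one works.
The match spans [0:4] → 'd66b'.
Captured: group 1 = 'd6', group 2 = '6b'.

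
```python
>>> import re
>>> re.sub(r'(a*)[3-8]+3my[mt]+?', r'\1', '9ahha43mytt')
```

'9ahhat'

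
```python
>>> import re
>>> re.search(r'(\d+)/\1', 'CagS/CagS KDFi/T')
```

The backreference `\1` re-matches whatever the first group consumed, character for character.
`re.search` scans for the first position where the pattern succeeds.
Here the pattern never matches, so the call returns None.

None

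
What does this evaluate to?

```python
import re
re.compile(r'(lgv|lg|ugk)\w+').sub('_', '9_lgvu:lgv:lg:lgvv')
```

'9__:_:lg:_'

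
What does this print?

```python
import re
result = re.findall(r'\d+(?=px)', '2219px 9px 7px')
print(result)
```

['2219', '9', '7']

The `(?=…)`/`(?<=…)` assertion just peeks at neighbouring text; it doesn't advance the match position.
Walking the string: at [0:4] → '2219'; at [7:8] → '9'; at [11:12] → '7'.
Since nothing is captured, `findall` lists the 3 matched substrings directly.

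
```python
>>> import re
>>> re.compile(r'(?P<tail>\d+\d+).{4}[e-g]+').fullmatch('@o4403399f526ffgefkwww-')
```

None

`fullmatch` succeeds only if the pattern covers the string from start to end.
Here there's no way to consume every character, so the call returns None.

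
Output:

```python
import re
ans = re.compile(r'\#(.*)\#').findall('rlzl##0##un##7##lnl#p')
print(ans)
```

With a single group, `findall` returns only what that group captured — 1 item.

['#0##un##7##lnl']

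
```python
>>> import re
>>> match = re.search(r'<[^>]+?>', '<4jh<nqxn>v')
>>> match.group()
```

`re.search` scans for the first position where the pattern succeeds.
The match spans [0:10] → '<4jh<nqxn>'.

'<4jh<nqxn>'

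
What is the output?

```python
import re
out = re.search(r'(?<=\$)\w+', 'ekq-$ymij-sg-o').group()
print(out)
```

ymij

The `(?=…)`/`(?<=…)` assertion just peeks at neighbouring text; it doesn't advance the match position.
`search` walks the string left to right and returns the first match it finds.
The match spans [5:9] → 'ymij'.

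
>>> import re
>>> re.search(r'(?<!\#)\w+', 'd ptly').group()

Because the assertion is negative and zero-width, positions next to the forbidden text are skipped.
Unlike `match`, `search` isn't anchored — it looks for the pattern anywhere in the string.
The match spans [0:1] → 'd'.

'd'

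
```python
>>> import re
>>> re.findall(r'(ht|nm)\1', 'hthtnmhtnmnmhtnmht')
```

`\1` is not a pattern — it's the concrete string captured by group 1, re-applied verbatim.
Because there's exactly one group, `findall` drops the full match and keeps group 1 from each hit.

['ht', 'nm']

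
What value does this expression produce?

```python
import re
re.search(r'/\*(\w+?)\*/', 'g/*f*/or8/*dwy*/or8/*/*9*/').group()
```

Unlike `match`, `search` isn't anchored — it looks for the pattern anywhere in the string.
The match spans [1:6] → '/*f*/'.
Captured: group 1 = 'f'.

'/*f*/'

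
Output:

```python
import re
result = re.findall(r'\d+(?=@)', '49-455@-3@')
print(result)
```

The lookaround is zero-width — it requires the adjacent text to match without consuming it, so the asserted text isn't part of the match.
Scanning left to right: at [3:6] → '455'; at [8:9] → '3'.
No capturing groups, so `findall` returns the 2 full match strings.

['455', '3']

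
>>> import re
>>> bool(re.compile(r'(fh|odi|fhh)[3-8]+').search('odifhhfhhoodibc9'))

`search` walks the string left to right and returns the first match it finds.
Here no position works, so the call returns None, and `bool(None)` is False.

False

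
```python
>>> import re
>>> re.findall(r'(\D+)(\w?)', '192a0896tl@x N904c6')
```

Pattern: one or more of a non-digit (captured); then optionally a word character (captured).
Scanning left to right: at [3:5] match 'a0', groups = ('a', '0'); at [8:15] match 'tl@x N9', groups = ('tl@x N', '9'); at [17:19] match 'c6', groups = ('c', '6').
Multiple groups make `findall` return tuples — one 2-tuple for each match.

[('a', '0'), ('tl@x N', '9'), ('c', '6')]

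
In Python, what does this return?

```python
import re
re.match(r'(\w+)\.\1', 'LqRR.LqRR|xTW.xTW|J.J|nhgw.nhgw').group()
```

'LqRR.LqRR'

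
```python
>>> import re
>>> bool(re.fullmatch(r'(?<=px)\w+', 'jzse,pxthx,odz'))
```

Lookahead/lookbehind check context without consuming it, so the matched span excludes the asserted characters.
`fullmatch` succeeds only if the pattern covers the string from start to end.
Here the pattern can't cover the whole string, so the call returns None, and `bool(None)` is False.

False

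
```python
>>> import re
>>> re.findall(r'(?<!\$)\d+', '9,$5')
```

A negative assertion filters positions out without eating any characters.
`findall` yields the raw match text (1 of them) because the pattern has no groups.

['9']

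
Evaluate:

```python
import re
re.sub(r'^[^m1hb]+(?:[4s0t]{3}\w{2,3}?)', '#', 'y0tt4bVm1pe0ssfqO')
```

'#m1pe0ssfqO'

This matches anchored at the start of the string; then one or more of any character except [m1hb]; then exactly 3 of one of [4s0t], then 2 to 3 of a word character (lazy) (non-capturing group).
A non-greedy quantifier consumes as few characters as it can — just enough that the remainder of the pattern still matches from where it stops; whatever follows it matches normally.
Matches: at [0:7] → 'y0tt4bV'.
Every occurrence is swapped for '#'.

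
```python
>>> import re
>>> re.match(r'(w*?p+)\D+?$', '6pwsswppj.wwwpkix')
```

None

Pattern: zero or more of a literal 'w' (lazy), then one or more of a literal 'p' (captured); then one or more of a non-digit (lazy); then anchored at the end.
`match` is anchored at position 0; if the pattern doesn't fit there, it returns None.
Here position 0 doesn't satisfy it, so the call returns None.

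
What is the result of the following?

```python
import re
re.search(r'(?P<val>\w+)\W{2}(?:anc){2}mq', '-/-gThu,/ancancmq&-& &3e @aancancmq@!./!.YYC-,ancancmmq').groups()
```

This matches one or more of a word character (captured as 'val'); then exactly 2 of a non-word character, then the literal 'anc' repeated 2 times, then the literal 'mq'.
Unlike `match`, `search` isn't anchored — it looks for the pattern anywhere in the string.
The match spans [3:17] → 'gThu,/ancancmq'.
Captured: group 1 = 'gThu'.

('gThu',)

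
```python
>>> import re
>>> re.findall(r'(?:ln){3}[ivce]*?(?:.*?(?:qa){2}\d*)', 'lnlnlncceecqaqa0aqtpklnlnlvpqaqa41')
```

['lnlnlncceecqaqa0']

With the lazy modifier that quantifier settles for the fewest repetitions that let the rest of the pattern succeed (the atoms after it are unaffected and can still be greedy).
`findall` yields the raw match text (1 of them) because the pattern has no groups.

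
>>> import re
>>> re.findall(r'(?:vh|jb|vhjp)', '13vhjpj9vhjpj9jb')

Alternation tries branches left to right and keeps the first one that lets the overall match succeed at that position.
Walking the string: at [2:4] → 'vh'; at [8:10] → 'vh'; at [14:16] → 'jb'.
With no groups in the pattern, `findall` gives back each whole match — 3 here.

['vh', 'vh', 'jb']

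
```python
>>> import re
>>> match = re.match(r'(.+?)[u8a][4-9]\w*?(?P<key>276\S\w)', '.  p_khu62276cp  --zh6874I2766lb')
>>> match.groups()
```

('.  p_kh', '276cp')

The match spans [0:15] → '.  p_khu62276cp'.
Captured: group 1 = '.  p_kh', group 2 = '276cp'.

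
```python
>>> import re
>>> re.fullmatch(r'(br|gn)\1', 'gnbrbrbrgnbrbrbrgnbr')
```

None

`\1` is not a pattern — it's the concrete string captured by group 1, re-applied verbatim.
For `fullmatch`, every character of the input must be accounted for by the pattern.
Here there's no way to consume every character, so the call returns None.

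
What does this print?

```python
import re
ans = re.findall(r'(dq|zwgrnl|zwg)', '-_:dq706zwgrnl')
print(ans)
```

Alternation isn't longest-match — the leftmost alternative that fits at this position is chosen.
Matches: at [3:5] match 'dq', group 1 = 'dq'; at [8:14] match 'zwgrnl', group 1 = 'zwgrnl'.
Because there's exactly one group, `findall` drops the full match and keeps group 1 from each hit.

['dq', 'zwgrnl']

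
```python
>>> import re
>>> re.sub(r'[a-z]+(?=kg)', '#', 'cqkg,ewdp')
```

The `(?=…)`/`(?<=…)` assertion just peeks at neighbouring text; it doesn't advance the match position.
Matches: at [0:2] → 'cq'.
`sub` substitutes '#' at each match site.

'#kg,ewdp'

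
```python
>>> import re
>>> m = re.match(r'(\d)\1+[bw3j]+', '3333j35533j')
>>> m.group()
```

'3333j3'

`\1` has to match the exact text group 1 already captured.
`re.match` only tries the pattern at the start of the string.
The match spans [0:6] → '3333j3'.
Captured: group 1 = '3'.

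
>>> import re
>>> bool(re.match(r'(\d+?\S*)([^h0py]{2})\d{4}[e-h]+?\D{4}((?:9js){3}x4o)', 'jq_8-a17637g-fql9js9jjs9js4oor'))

False

`match` is anchored at position 0; if the pattern doesn't fit there, it returns None.
Here the pattern fails at index 0, so the call returns None, and `bool(None)` is False.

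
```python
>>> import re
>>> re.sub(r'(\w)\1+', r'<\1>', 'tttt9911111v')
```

'<t><9><1>v'

After group 1 captures some text, `\1` only succeeds where that same text appears again.
Matches: at [0:4] → 'tttt'; at [4:6] → '99'; at [6:11] → '11111'.
`\1` in the replacement pulls in group 1's text for each match.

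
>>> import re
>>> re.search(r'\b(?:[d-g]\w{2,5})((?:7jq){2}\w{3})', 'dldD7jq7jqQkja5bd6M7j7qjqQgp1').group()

'dldD7jq7jqQkj'

The match spans [0:13] → 'dldD7jq7jqQkj'.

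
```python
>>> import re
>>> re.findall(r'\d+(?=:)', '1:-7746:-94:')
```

['1', '7746', '94']

Because the assertion is zero-width, the text it checks is not consumed and won't appear in the result.
Scanning left to right: at [0:1] → '1'; at [3:7] → '7746'; at [9:11] → '94'.
With no groups in the pattern, `findall` gives back each whole match — 3 here.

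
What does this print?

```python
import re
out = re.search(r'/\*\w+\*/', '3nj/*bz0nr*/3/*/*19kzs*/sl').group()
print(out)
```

The match spans [3:12] → '/*bz0nr*/'.

/*bz0nr*/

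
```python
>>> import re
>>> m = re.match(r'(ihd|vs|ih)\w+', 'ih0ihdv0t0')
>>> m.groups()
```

('ih',)

`re.match` only tries the pattern at the start of the string.
The match spans [0:10] → 'ih0ihdv0t0'.
Captured: group 1 = 'ih'.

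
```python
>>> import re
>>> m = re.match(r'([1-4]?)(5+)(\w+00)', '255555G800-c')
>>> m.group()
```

'255555G800'

The pattern matches optionally a character in [1-4] (captured); then one or more of a literal '5' (captured); then one or more of a word character, then the literal '00' (captured).
`match` is anchored at position 0; if the pattern doesn't fit there, it returns None.
The match spans [0:10] → '255555G800'.
Captured: group 1 = '2', group 2 = '55555', group 3 = 'G800'.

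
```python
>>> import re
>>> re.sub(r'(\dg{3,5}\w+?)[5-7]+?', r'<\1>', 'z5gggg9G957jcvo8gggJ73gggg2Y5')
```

'z<5gggg9G9>7jcvo<8gggJ><3gggg2Y>'

`\1` in the replacement pulls in group 1's text for each match.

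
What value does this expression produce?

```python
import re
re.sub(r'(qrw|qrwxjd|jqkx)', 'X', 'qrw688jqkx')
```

'X688X'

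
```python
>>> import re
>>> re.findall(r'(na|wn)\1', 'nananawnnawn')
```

['na']

`\1` is not a pattern — it's the concrete string captured by group 1, re-applied verbatim.
Walking the string: at [0:4] match 'nana', group 1 = 'na'.
One capturing group, so `findall` returns just the captured substring from the one match — 1 in all.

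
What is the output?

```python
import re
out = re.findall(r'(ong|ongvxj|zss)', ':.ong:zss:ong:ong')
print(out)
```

['ong', 'zss', 'ong', 'ong']

`findall` collects group 1 from each match (4 total).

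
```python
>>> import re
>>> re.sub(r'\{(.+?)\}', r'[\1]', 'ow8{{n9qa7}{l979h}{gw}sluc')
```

Because the quantifier is non-greedy, it stops expanding at the earliest point where the rest of the pattern can succeed.
Matches: at [3:11] → '{{n9qa7}'; at [11:18] → '{l979h}'; at [18:22] → '{gw}'.
`\1` in the replacement pulls in group 1's text for each match.

'ow8[{n9qa7][l979h][gw]sluc'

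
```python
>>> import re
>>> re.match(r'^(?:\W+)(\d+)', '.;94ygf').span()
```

This matches anchored at the start of the string; then one or more of a non-word character (non-capturing group); then one or more of a digit (captured).
`re.match` won't scan ahead — the pattern has to work from the very first character.
The match spans [0:4] → '.;94'.
Captured: group 1 = '94'.

(0, 4)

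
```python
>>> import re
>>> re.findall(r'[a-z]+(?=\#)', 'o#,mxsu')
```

['o']

The positive lookaround only admits positions where the adjacent text matches; those characters stay outside the span.
Scanning left to right: at [0:1] → 'o'.
Since nothing is captured, `findall` lists the 1 matched substring directly.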